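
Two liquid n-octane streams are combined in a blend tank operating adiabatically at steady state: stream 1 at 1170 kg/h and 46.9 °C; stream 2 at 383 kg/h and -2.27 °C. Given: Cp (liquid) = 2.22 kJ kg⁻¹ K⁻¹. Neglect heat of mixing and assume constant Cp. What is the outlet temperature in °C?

T_out = 34.8 °C

Adiabatic, steady state ⇒ Σ ṁᵢCp,ᵢ(T_out − Tᵢ) = 0
T_out = Σ ṁᵢCp,ᵢTᵢ / Σ ṁᵢCp,ᵢ
      = 119890 / 3447.7 = 34.774 °C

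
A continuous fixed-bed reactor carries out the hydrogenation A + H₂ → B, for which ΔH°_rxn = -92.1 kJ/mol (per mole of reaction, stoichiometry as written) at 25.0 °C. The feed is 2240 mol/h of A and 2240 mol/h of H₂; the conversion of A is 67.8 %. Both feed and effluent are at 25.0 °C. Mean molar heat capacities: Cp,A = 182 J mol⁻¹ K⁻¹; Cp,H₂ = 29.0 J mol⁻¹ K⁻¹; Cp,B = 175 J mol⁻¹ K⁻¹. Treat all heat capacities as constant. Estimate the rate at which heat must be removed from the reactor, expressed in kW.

Extent of reaction ξ = 0.678 × 2240 = 1518.7 mol/h
Reaction term: ξ·ΔH°_rxn = 1518.7 × -92.1 = -139870 kJ/h
Q = ΔH = -139870 kJ/h = -38.854 kW
Heat removed = 38.854 kW

Q_out = 38.9 kW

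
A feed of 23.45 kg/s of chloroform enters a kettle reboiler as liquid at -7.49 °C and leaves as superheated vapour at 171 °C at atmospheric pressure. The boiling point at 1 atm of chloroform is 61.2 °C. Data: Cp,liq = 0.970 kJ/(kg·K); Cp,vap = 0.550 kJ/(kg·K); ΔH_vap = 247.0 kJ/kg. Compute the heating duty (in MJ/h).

liquid -7.49→61.2 °C: 66.629 kJ/kg
vaporisation at 61.2 °C: 247 kJ/kg
vapour 61.2→171 °C: 60.39 kJ/kg
Δh = 66.629 + 247 + 60.39 = 374.02 kJ/kg
Q = ṁ·Δh = 23.45 kg/s × 374.02 kJ/kg = 8770.8 kJ/s
|Q| = 8770.8 kW = 31575 MJ/h

Q = 31600 MJ/h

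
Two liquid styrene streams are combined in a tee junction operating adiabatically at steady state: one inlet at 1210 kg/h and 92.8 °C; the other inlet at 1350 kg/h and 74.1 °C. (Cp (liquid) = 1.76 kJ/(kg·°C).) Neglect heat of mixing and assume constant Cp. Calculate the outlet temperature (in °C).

T_out = 82.9 °C

Energy balance with Q = 0: Σ ṁᵢCp,ᵢ(T_out − Tᵢ) = 0
T_out = Σ ṁᵢCp,ᵢTᵢ / Σ ṁᵢCp,ᵢ
      = 373690 / 4505.6 = 82.939 °C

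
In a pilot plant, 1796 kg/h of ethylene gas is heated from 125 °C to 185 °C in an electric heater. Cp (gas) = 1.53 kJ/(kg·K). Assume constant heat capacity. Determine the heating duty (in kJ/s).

Q = 45.8 kJ/s

Q = ṁ·Cp·ΔT = 1796 × 1.53 × (185 − 125) = 164870 kJ/h
Converting: 164870 / 3600 s = 45.798 kW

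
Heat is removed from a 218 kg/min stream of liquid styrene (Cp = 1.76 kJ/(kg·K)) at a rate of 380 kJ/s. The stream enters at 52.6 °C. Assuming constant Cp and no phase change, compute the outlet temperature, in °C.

Q = 380 kJ/s = 22800 kJ/min
ΔT = Q/(ṁ·Cp) = 22800/(218×1.76) = 59.425 K
T_out = 52.6 − 59.425 = -6.8245 °C

T_out = -6.82 °C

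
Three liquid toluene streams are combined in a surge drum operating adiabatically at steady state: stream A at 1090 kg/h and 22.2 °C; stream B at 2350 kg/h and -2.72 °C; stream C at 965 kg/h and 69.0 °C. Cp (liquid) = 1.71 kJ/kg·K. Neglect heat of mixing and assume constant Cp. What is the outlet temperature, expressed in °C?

Adiabatic, steady state ⇒ Σ ṁᵢCp,ᵢ(T_out − Tᵢ) = 0
T_out = Σ ṁᵢCp,ᵢTᵢ / Σ ṁᵢCp,ᵢ
      = 144310 / 7532.5 = 19.158 °C

T_out = 19.2 °C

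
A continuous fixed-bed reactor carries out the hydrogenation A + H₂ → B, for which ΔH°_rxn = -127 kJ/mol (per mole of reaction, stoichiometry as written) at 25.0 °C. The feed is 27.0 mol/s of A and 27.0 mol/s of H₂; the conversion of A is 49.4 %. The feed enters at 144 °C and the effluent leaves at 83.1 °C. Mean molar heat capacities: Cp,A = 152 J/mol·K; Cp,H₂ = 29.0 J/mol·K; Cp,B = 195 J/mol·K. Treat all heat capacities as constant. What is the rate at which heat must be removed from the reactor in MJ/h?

Q_out = 7130 MJ/h

Extent of reaction ξ = 0.494 × 27.0 = 13.338 mol/s
Reaction term: ξ·ΔH°_rxn = 13.338 × -127 = -1693.9 kJ/s
Sensible, feed 144→25 °C: -581.55 kJ/s
Outlet flows (mol/s): A 13.662, H₂ 13.662, B 13.338
Sensible, products 25→83.1 °C: 294.78 kJ/s
Q = ΔH = -1980.7 kJ/s = -1980.7 kW
Heat removed = 7130.5 MJ/h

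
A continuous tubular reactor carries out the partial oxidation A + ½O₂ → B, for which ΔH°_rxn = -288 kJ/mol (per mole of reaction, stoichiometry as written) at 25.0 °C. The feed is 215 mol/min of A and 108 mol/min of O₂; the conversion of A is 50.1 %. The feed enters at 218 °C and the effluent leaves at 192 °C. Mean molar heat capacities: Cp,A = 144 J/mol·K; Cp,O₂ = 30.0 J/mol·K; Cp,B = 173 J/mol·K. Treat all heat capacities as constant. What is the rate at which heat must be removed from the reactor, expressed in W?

Extent of reaction ξ = 0.501 × 215 = 107.72 mol/min
Reaction term: ξ·ΔH°_rxn = 107.72 × -288 = -31022 kJ/min
Sensible, feed 218→25 °C: -6600.6 kJ/min
Outlet flows (mol/min): A 107.28, O₂ 54.142, B 107.72
Sensible, products 25→192 °C: 5963.2 kJ/min
Q = ΔH = -31659 kJ/min = -527.65 kW
Heat removed = 527650 W

Q_out = 528000 W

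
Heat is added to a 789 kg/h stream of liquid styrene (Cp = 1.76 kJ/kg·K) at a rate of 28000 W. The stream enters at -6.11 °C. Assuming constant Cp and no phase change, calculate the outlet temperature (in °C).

T_out = 66.5 °C

Q = 28000 W = 100800 kJ/h
ΔT = Q/(ṁ·Cp) = 100800/(789×1.76) = 72.589 K
T_out = -6.11 + 72.589 = 66.479 °C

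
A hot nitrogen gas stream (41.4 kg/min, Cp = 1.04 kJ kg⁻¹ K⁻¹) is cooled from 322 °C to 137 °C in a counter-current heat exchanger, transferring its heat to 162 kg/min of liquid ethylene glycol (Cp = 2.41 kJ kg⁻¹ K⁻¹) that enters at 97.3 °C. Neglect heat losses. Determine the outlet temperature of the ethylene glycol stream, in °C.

Heat released by hot stream: Q = 41.4 × 1.04 × (322 − 137) = 7965.4 kJ/min
Energy balance on cold side (adiabatic exchanger): Q = ṁ_c·Cp_c·(T_c,out − T_c,in)
T_c,out = 97.3 + 7965.4/(162 × 2.41) = 117.7 °C

T_c,out = 118 °C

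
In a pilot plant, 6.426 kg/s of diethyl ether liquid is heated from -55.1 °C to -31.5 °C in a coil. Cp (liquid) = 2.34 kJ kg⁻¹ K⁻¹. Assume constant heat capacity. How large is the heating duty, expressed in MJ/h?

Q = ṁ·Cp·ΔT = 6.426 × 2.34 × (-31.5 − -55.1) = 354.87 kJ/s
Heating duty = 1277.5 MJ/h

Q = 1280 MJ/h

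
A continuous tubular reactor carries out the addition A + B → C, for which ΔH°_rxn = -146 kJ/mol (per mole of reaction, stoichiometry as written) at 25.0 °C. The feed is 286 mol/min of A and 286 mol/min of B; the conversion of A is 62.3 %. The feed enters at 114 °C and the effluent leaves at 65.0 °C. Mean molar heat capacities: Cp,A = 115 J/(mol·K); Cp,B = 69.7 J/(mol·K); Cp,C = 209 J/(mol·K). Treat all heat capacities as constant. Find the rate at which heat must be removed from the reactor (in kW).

Q_out = 474 kW

Extent of reaction ξ = 0.623 × 286 = 178.18 mol/min
Reaction term: ξ·ΔH°_rxn = 178.18 × -146 = -26014 kJ/min
Sensible, feed 114→25 °C: -4701.4 kJ/min
Outlet flows (mol/min): A 107.82, B 107.82, C 178.18
Sensible, products 25→65.0 °C: 2286.2 kJ/min
Q = ΔH = -28429 kJ/min = -473.82 kW
Heat removed = 473.82 kW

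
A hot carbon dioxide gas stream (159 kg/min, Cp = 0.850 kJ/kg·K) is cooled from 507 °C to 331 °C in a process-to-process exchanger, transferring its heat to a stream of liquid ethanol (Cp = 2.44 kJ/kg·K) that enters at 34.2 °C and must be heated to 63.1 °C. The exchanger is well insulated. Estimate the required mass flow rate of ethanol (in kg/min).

Heat released by hot stream: Q = 159 × 0.850 × (507 − 331) = 23786 kJ/min
Energy balance on cold side (adiabatic exchanger): Q = ṁ_c·Cp_c·(T_c,out − T_c,in)
ṁ_c = 23786 / [2.44 × (63.1 − 34.2)] = 337.32 kg/min

ṁ_c = 337 kg/min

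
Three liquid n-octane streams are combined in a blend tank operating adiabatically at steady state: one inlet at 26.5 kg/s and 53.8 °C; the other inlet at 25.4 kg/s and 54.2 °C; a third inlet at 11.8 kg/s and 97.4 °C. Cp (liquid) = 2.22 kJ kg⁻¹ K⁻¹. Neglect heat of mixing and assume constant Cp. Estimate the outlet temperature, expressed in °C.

T_out = 62.0 °C

No heat crosses the boundary, so H_out = H_in.
Σ ṁᵢCp,ᵢTᵢ = 26.5×2.22×53.8 + 25.4×2.22×54.2 + 11.8×2.22×97.4 = 8772.8
Σ ṁᵢCp,ᵢ = 26.5×2.22 + 25.4×2.22 + 11.8×2.22 = 141.41
T_out = 8772.8 / 141.41 = 62.036 °C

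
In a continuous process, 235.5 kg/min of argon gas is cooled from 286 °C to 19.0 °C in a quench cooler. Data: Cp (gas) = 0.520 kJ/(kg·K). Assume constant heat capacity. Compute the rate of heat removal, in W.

Q_c = 545000 W

Q = ṁ·Cp·ΔT = 235.5 × 0.520 × (19.0 − 286) = -32697 kJ/min
Converting: 32697 / 60 s = 544.95 kW
Cooling duty = 544950 W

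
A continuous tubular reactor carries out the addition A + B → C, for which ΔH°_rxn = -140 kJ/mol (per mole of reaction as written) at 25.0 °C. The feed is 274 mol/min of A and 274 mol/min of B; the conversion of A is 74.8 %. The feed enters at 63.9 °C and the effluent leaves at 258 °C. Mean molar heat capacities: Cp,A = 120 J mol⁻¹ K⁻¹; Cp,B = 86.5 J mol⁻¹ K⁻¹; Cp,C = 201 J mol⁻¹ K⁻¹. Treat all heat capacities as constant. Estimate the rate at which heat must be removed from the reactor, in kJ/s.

Q_out = 300 kJ/s

Extent of reaction ξ = 0.748 × 274 = 204.95 mol/min
Reaction term: ξ·ΔH°_rxn = 204.95 × -140 = -28693 kJ/min
Sensible, feed 63.9→25 °C: -2201 kJ/min
Outlet flows (mol/min): A 69.048, B 69.048, C 204.95
Sensible, products 25→258 °C: 12921 kJ/min
Q = ΔH = -17974 kJ/min = -299.56 kW
Heat removed = 299.56 kJ/s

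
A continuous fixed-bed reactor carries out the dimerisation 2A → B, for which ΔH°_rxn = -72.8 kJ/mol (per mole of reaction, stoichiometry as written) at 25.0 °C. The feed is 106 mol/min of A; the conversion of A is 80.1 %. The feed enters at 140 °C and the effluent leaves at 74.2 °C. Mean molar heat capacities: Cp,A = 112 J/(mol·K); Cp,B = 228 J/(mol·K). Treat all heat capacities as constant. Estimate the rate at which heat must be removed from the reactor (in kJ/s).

Extent of reaction ξ = 0.801 × 106 / 2 = 42.453 mol/min
Reaction term: ξ·ΔH°_rxn = 42.453 × -72.8 = -3090.6 kJ/min
Sensible, feed 140→25 °C: -1365.3 kJ/min
Outlet flows (mol/min): A 21.094, B 42.453
Sensible, products 25→74.2 °C: 592.46 kJ/min
Q = ΔH = -3863.4 kJ/min = -64.39 kW
Heat removed = 64.39 kJ/s

Q_out = 64.4 kJ/s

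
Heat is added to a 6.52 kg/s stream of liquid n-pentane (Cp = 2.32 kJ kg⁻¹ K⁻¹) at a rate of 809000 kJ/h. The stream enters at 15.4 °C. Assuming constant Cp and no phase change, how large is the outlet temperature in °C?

Q = 809000 kJ/h = 224.72 kJ/s
ΔT = Q/(ṁ·Cp) = 224.72/(6.52×2.32) = 14.856 K
T_out = 15.4 + 14.856 = 30.256 °C

T_out = 30.3 °C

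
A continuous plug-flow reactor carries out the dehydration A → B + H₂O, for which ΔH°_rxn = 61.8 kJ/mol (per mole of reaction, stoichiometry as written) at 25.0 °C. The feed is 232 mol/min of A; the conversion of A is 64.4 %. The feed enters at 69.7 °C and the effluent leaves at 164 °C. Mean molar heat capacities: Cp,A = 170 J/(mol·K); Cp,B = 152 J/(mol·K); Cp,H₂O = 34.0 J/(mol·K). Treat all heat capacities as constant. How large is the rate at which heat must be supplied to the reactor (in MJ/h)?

Extent of reaction ξ = 0.644 × 232 = 149.41 mol/min
Reaction term: ξ·ΔH°_rxn = 149.41 × 61.8 = 9233.4 kJ/min
Sensible, feed 69.7→25 °C: -1763 kJ/min
Outlet flows (mol/min): A 82.592, B 149.41, H₂O 149.41
Sensible, products 25→164 °C: 5814.4 kJ/min
Q = ΔH = 13285 kJ/min = 221.41 kW
Heat supplied = 797.09 MJ/h

Q_in = 797 MJ/h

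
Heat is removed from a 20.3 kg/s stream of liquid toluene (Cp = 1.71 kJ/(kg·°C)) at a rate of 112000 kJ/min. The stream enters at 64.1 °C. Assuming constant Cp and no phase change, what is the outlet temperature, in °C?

Q = 112000 kJ/min = 1866.7 kJ/s
ΔT = Q/(ṁ·Cp) = 1866.7/(20.3×1.71) = 53.774 K
T_out = 64.1 − 53.774 = 10.326 °C

T_out = 10.3 °C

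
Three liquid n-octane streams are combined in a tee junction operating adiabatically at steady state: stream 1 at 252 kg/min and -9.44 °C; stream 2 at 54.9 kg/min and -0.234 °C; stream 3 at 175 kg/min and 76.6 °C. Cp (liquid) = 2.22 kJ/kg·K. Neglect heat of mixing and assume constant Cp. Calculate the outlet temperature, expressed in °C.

T_out = 22.9 °C

Adiabatic, steady state ⇒ Σ ṁᵢCp,ᵢ(T_out − Tᵢ) = 0
Σ ṁᵢCp,ᵢTᵢ = 252×2.22×-9.44 + 54.9×2.22×-0.234 + 175×2.22×76.6 = 24449
Σ ṁᵢCp,ᵢ = 252×2.22 + 54.9×2.22 + 175×2.22 = 1069.8
T_out = 24449 / 1069.8 = 22.854 °C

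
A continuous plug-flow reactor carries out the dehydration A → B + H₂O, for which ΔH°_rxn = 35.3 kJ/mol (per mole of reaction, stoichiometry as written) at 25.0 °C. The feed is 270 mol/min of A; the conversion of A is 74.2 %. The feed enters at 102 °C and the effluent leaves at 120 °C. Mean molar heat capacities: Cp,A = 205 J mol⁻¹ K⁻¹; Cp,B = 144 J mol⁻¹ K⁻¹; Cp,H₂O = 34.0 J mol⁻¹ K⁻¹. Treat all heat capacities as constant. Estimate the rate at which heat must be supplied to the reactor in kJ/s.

Q_in = 126 kJ/s

Extent of reaction ξ = 0.742 × 270 = 200.34 mol/min
Reaction term: ξ·ΔH°_rxn = 200.34 × 35.3 = 7072 kJ/min
Sensible, feed 102→25 °C: -4261.9 kJ/min
Outlet flows (mol/min): A 69.66, B 200.34, H₂O 200.34
Sensible, products 25→120 °C: 4744.4 kJ/min
Q = ΔH = 7554.4 kJ/min = 125.91 kW
Heat supplied = 125.91 kJ/s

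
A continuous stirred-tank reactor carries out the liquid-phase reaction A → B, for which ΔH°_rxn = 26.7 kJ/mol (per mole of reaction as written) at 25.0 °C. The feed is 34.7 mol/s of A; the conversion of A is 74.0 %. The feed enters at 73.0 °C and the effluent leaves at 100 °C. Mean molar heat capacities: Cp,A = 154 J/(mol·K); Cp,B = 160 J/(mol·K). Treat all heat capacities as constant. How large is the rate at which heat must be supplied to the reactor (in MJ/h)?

Extent of reaction ξ = 0.740 × 34.7 = 25.678 mol/s
Reaction term: ξ·ΔH°_rxn = 25.678 × 26.7 = 685.6 kJ/s
Sensible, feed 73.0→25 °C: -256.5 kJ/s
Outlet flows (mol/s): A 9.022, B 25.678
Sensible, products 25→100 °C: 412.34 kJ/s
Q = ΔH = 841.44 kJ/s = 841.44 kW
Heat supplied = 3029.2 MJ/h

Q_in = 3030 MJ/h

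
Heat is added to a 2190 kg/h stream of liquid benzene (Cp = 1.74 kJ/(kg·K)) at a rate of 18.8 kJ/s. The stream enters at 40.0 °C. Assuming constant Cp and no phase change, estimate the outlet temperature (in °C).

Q = 18.8 kJ/s = 67680 kJ/h
ΔT = Q/(ṁ·Cp) = 67680/(2190×1.74) = 17.761 K
T_out = 40.0 + 17.761 = 57.761 °C

T_out = 57.8 °C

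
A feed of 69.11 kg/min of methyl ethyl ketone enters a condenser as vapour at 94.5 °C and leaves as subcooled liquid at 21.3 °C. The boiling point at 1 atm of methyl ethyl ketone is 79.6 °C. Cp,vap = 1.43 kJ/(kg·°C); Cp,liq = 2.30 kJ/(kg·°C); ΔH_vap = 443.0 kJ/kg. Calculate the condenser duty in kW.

Q_c = 689 kW

vapour 94.5→79.6 °C: -21.307 kJ/kg
condensation at 79.6 °C: -443 kJ/kg
liquid 79.6→21.3 °C: -134.09 kJ/kg
Δh = -21.307 + -443 + -134.09 = -598.4 kJ/kg
Q = ṁ·Δh = 69.11 kg/min × -598.4 kJ/kg = -41355 kJ/min
|Q| = 689.25 kW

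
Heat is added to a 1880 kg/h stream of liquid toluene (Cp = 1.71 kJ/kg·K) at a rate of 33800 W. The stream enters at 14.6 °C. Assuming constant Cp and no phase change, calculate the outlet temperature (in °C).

T_out = 52.4 °C

Q = 33800 W = 121680 kJ/h
ΔT = Q/(ṁ·Cp) = 121680/(1880×1.71) = 37.85 K
T_out = 14.6 + 37.85 = 52.45 °C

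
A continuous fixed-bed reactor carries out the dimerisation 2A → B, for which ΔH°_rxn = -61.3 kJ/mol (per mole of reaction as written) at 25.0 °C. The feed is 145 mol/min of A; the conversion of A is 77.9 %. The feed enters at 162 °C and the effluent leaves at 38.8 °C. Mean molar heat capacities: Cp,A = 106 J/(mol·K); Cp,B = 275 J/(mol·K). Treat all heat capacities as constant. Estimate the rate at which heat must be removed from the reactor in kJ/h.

Extent of reaction ξ = 0.779 × 145 / 2 = 56.477 mol/min
Reaction term: ξ·ΔH°_rxn = 56.477 × -61.3 = -3462.1 kJ/min
Sensible, feed 162→25 °C: -2105.7 kJ/min
Outlet flows (mol/min): A 32.045, B 56.477
Sensible, products 25→38.8 °C: 261.21 kJ/min
Q = ΔH = -5306.6 kJ/min = -88.443 kW
Heat removed = 318390 kJ/h

Q_out = 318000 kJ/h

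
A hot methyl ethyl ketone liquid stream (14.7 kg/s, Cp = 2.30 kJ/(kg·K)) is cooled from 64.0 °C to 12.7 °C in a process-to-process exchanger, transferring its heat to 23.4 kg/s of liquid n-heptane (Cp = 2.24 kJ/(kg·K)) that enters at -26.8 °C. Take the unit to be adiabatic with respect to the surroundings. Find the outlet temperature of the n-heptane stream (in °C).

Heat released by hot stream: Q = 14.7 × 2.30 × (64.0 − 12.7) = 1734.5 kJ/s
Energy balance on cold side (adiabatic exchanger): Q = ṁ_c·Cp_c·(T_c,out − T_c,in)
T_c,out = -26.8 + 1734.5/(23.4 × 2.24) = 6.2901 °C

T_c,out = 6.29 °C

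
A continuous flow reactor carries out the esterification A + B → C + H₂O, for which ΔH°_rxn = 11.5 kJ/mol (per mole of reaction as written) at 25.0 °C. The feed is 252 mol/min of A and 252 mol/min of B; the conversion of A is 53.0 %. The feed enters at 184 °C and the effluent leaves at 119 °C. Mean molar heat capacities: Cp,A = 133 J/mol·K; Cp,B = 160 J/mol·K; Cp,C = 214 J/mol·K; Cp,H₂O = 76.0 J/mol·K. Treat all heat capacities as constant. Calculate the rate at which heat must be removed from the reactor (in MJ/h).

Extent of reaction ξ = 0.530 × 252 = 133.56 mol/min
Reaction term: ξ·ΔH°_rxn = 133.56 × 11.5 = 1535.9 kJ/min
Sensible, feed 184→25 °C: -11740 kJ/min
Outlet flows (mol/min): A 118.44, B 118.44, C 133.56, H₂O 133.56
Sensible, products 25→119 °C: 6902.9 kJ/min
Q = ΔH = -3301.1 kJ/min = -55.018 kW
Heat removed = 198.06 MJ/h

Q_out = 198 MJ/h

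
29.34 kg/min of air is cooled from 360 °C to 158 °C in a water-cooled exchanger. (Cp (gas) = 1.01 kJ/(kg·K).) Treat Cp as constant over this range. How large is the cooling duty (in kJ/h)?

Q_c = 359000 kJ/h

Q = ṁ·Cp·ΔT = 29.34 × 1.01 × (158 − 360) = -5985.9 kJ/min
Converting: 5985.9 / 60 s = 99.766 kW
Cooling duty = 359160 kJ/h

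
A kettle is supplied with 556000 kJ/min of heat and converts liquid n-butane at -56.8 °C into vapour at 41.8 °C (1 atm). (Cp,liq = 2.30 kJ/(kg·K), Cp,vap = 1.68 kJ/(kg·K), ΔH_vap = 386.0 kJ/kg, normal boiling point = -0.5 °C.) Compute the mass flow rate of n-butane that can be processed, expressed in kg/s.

ṁ = 15.8 kg/s

Δh = 2.30×(-0.5−-56.8) + 386.0 + 1.68×(41.8−-0.5) = 586.55 kJ/kg
Q = 556000 kJ/min = 9266.7 kJ/s = 9266.7 kJ/s
ṁ = Q/Δh = 9266.7 / 586.55 = 15.798 kg/s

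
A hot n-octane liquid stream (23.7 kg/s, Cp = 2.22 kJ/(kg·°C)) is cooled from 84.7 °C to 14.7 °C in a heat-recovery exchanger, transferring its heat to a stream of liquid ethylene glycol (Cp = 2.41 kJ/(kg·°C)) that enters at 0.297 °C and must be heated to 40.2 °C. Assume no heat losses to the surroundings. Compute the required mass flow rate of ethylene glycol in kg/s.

Heat released by hot stream: Q = 23.7 × 2.22 × (84.7 − 14.7) = 3683 kJ/s
Energy balance on cold side (adiabatic exchanger): Q = ṁ_c·Cp_c·(T_c,out − T_c,in)
ṁ_c = 3683 / [2.41 × (40.2 − 0.297)] = 38.298 kg/s

ṁ_c = 38.3 kg/s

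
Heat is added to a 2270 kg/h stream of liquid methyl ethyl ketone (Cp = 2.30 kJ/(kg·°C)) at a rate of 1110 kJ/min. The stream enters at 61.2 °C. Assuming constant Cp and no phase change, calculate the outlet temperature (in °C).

T_out = 74.0 °C

Q = 1110 kJ/min = 66600 kJ/h
ΔT = Q/(ṁ·Cp) = 66600/(2270×2.30) = 12.756 K
T_out = 61.2 + 12.756 = 73.956 °C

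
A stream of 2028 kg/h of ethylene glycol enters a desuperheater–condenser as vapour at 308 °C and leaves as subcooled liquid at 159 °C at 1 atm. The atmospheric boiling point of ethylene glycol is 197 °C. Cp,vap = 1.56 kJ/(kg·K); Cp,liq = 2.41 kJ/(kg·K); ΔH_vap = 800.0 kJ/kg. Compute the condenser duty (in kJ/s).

vapour 308→197 °C: -173.16 kJ/kg
condensation at 197 °C: -800 kJ/kg
liquid 197→159 °C: -91.58 kJ/kg
Δh = -173.16 + -800 + -91.58 = -1064.7 kJ/kg
Q = ṁ·Δh = 2028 kg/h × -1064.7 kJ/kg = -2.1593e+06 kJ/h
|Q| = 599.8 kW

Q_c = 600 kJ/s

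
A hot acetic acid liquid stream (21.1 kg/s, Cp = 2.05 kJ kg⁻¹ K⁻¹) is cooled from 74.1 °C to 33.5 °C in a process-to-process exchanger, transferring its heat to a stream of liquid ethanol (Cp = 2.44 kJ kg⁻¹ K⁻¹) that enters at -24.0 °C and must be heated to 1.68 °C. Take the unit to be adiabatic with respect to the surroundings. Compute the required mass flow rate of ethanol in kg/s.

ṁ_c = 28.0 kg/s

Heat released by hot stream: Q = 21.1 × 2.05 × (74.1 − 33.5) = 1756.2 kJ/s
Energy balance on cold side (adiabatic exchanger): Q = ṁ_c·Cp_c·(T_c,out − T_c,in)
ṁ_c = 1756.2 / [2.44 × (1.68 − -24.0)] = 28.027 kg/s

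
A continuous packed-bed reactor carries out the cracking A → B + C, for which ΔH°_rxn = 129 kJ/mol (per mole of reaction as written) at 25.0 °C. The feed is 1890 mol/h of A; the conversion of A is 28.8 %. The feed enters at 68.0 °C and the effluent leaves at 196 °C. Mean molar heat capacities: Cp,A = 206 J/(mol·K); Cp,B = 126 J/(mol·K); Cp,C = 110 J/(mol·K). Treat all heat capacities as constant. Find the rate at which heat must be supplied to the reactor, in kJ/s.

Extent of reaction ξ = 0.288 × 1890 = 544.32 mol/h
Reaction term: ξ·ΔH°_rxn = 544.32 × 129 = 70217 kJ/h
Sensible, feed 68.0→25 °C: -16742 kJ/h
Outlet flows (mol/h): A 1345.7, B 544.32, C 544.32
Sensible, products 25→196 °C: 69370 kJ/h
Q = ΔH = 122850 kJ/h = 34.124 kW
Heat supplied = 34.124 kJ/s

Q_in = 34.1 kJ/s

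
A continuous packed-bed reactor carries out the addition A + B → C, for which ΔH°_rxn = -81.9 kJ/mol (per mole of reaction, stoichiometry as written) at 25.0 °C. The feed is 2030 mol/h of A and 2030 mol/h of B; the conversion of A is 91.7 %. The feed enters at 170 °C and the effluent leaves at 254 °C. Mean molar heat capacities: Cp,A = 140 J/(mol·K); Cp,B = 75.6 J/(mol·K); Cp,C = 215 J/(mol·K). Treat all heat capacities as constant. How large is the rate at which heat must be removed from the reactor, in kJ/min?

Q_out = 1930 kJ/min

Extent of reaction ξ = 0.917 × 2030 = 1861.5 mol/h
Reaction term: ξ·ΔH°_rxn = 1861.5 × -81.9 = -152460 kJ/h
Sensible, feed 170→25 °C: -63462 kJ/h
Outlet flows (mol/h): A 168.49, B 168.49, C 1861.5
Sensible, products 25→254 °C: 99970 kJ/h
Q = ΔH = -115950 kJ/h = -32.208 kW
Heat removed = 1932.5 kJ/min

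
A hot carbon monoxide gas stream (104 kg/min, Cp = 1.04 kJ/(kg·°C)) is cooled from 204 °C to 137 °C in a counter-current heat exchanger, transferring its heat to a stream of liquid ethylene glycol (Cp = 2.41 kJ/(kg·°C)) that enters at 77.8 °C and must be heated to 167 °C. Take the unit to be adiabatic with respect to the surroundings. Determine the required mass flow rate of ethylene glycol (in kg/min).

Heat released by hot stream: Q = 104 × 1.04 × (204 − 137) = 7246.7 kJ/min
Energy balance on cold side (adiabatic exchanger): Q = ṁ_c·Cp_c·(T_c,out − T_c,in)
ṁ_c = 7246.7 / [2.41 × (167 − 77.8)] = 33.71 kg/min

ṁ_c = 33.7 kg/min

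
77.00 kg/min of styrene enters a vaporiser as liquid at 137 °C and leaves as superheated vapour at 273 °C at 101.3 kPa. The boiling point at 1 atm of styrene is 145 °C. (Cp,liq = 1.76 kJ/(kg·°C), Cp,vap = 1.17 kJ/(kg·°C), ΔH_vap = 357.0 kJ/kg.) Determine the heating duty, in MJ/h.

Q = 2410 MJ/h

liquid 137→145 °C: 14.08 kJ/kg
vaporisation at 145 °C: 357 kJ/kg
vapour 145→273 °C: 149.76 kJ/kg
Δh = 14.08 + 357 + 149.76 = 520.84 kJ/kg
Q = ṁ·Δh = 77.00 kg/min × 520.84 kJ/kg = 40105 kJ/min
|Q| = 668.41 kW = 2406.3 MJ/h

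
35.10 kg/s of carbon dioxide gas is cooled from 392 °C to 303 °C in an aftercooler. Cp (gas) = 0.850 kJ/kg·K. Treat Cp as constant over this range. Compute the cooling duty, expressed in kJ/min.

Q_c = 159000 kJ/min

Q = ṁ·Cp·ΔT = 35.10 × 0.850 × (303 − 392) = -2655.3 kJ/s
Cooling duty = 159320 kJ/min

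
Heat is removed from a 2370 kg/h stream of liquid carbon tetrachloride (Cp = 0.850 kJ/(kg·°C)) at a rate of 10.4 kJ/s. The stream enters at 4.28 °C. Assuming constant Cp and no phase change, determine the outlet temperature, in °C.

Q = 10.4 kJ/s = 37440 kJ/h
ΔT = Q/(ṁ·Cp) = 37440/(2370×0.850) = 18.585 K
T_out = 4.28 − 18.585 = -14.305 °C

T_out = -14.3 °C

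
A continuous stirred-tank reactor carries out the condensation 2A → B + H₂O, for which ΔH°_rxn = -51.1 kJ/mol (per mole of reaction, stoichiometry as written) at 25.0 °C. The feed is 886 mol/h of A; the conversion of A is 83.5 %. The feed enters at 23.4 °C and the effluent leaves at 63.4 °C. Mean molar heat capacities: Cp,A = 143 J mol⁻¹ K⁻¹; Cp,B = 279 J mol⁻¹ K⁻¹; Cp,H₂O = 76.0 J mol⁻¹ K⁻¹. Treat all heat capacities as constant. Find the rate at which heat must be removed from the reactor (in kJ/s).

Extent of reaction ξ = 0.835 × 886 / 2 = 369.9 mol/h
Reaction term: ξ·ΔH°_rxn = 369.9 × -51.1 = -18902 kJ/h
Sensible, feed 23.4→25 °C: 202.72 kJ/h
Outlet flows (mol/h): A 146.19, B 369.9, H₂O 369.9
Sensible, products 25→63.4 °C: 5845.3 kJ/h
Q = ΔH = -12854 kJ/h = -3.5706 kW
Heat removed = 3.5706 kJ/s

Q_out = 3.57 kJ/s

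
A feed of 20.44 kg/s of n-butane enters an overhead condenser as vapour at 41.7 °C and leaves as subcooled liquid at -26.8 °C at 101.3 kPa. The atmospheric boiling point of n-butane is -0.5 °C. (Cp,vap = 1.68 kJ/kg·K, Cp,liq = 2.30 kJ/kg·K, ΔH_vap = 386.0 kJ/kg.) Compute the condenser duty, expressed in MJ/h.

vapour 41.7→-0.5 °C: -70.896 kJ/kg
condensation at -0.5 °C: -386 kJ/kg
liquid -0.5→-26.8 °C: -60.49 kJ/kg
Δh = -70.896 + -386 + -60.49 = -517.39 kJ/kg
Q = ṁ·Δh = 20.44 kg/s × -517.39 kJ/kg = -10575 kJ/s
|Q| = 10575 kW = 38071 MJ/h

Q_c = 38100 MJ/h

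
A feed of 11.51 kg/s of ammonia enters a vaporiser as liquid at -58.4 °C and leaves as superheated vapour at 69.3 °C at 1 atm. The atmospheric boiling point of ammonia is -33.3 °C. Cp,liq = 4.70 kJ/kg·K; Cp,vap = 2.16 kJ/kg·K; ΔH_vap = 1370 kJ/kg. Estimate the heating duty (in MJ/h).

liquid -58.4→-33.3 °C: 117.97 kJ/kg
vaporisation at -33.3 °C: 1370 kJ/kg
vapour -33.3→69.3 °C: 221.62 kJ/kg
Δh = 117.97 + 1370 + 221.62 = 1709.6 kJ/kg
Q = ṁ·Δh = 11.51 kg/s × 1709.6 kJ/kg = 19677 kJ/s
|Q| = 19677 kW = 70838 MJ/h

Q = 70800 MJ/h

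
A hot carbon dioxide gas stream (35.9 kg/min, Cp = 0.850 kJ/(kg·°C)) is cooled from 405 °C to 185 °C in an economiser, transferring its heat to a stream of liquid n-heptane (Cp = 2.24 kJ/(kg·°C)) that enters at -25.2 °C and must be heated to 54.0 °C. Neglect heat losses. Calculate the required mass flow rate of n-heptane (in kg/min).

ṁ_c = 37.8 kg/min

Heat released by hot stream: Q = 35.9 × 0.850 × (405 − 185) = 6713.3 kJ/min
Energy balance on cold side (adiabatic exchanger): Q = ṁ_c·Cp_c·(T_c,out − T_c,in)
ṁ_c = 6713.3 / [2.24 × (54.0 − -25.2)] = 37.841 kg/min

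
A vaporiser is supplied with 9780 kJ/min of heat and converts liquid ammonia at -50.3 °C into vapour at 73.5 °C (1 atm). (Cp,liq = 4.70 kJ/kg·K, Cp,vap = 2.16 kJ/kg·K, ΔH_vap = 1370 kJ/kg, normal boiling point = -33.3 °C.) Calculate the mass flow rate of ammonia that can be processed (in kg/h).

Δh = 4.70×(-33.3−-50.3) + 1370 + 2.16×(73.5−-33.3) = 1680.6 kJ/kg
Q = 9780 kJ/min = 163 kJ/s = 586800 kJ/h
ṁ = Q/Δh = 586800 / 1680.6 = 349.16 kg/h

ṁ = 349 kg/h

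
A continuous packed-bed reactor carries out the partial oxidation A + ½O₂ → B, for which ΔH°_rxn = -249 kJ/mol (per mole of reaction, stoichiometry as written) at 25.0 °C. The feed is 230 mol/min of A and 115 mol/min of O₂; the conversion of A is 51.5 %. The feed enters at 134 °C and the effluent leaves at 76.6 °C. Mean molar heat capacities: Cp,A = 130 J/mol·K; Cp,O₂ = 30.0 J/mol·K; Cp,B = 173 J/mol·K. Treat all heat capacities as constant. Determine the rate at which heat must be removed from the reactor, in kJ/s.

Extent of reaction ξ = 0.515 × 230 = 118.45 mol/min
Reaction term: ξ·ΔH°_rxn = 118.45 × -249 = -29494 kJ/min
Sensible, feed 134→25 °C: -3635.2 kJ/min
Outlet flows (mol/min): A 111.55, O₂ 55.775, B 118.45
Sensible, products 25→76.6 °C: 1892 kJ/min
Q = ΔH = -31237 kJ/min = -520.62 kW
Heat removed = 520.62 kJ/s

Q_out = 521 kJ/s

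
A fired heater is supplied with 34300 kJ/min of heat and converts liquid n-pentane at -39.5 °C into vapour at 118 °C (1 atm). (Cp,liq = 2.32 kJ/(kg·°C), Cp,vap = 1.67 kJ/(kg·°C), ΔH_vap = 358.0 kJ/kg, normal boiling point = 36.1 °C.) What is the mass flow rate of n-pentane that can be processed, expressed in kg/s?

ṁ = 0.853 kg/s

Δh = 2.32×(36.1−-39.5) + 358.0 + 1.67×(118−36.1) = 670.16 kJ/kg
Q = 34300 kJ/min = 571.67 kJ/s = 571.67 kJ/s
ṁ = Q/Δh = 571.67 / 670.16 = 0.85302 kg/s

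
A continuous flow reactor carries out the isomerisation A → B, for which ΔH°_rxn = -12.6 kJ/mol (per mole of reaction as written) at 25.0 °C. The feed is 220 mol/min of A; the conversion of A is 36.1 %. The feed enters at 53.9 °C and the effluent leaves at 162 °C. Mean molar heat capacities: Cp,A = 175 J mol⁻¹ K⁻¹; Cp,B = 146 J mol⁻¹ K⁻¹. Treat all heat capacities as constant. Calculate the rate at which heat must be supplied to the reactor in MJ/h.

Q_in = 171 MJ/h

Extent of reaction ξ = 0.361 × 220 = 79.42 mol/min
Reaction term: ξ·ΔH°_rxn = 79.42 × -12.6 = -1000.7 kJ/min
Sensible, feed 53.9→25 °C: -1112.7 kJ/min
Outlet flows (mol/min): A 140.58, B 79.42
Sensible, products 25→162 °C: 4959 kJ/min
Q = ΔH = 2845.6 kJ/min = 47.427 kW
Heat supplied = 170.74 MJ/h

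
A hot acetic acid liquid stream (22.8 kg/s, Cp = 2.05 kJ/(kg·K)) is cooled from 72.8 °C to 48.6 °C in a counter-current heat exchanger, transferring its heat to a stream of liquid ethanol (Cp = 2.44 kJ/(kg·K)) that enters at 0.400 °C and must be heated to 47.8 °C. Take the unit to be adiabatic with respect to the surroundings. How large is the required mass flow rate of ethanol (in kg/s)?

Heat released by hot stream: Q = 22.8 × 2.05 × (72.8 − 48.6) = 1131.1 kJ/s
Energy balance on cold side (adiabatic exchanger): Q = ṁ_c·Cp_c·(T_c,out − T_c,in)
ṁ_c = 1131.1 / [2.44 × (47.8 − 0.400)] = 9.7799 kg/s

ṁ_c = 9.78 kg/s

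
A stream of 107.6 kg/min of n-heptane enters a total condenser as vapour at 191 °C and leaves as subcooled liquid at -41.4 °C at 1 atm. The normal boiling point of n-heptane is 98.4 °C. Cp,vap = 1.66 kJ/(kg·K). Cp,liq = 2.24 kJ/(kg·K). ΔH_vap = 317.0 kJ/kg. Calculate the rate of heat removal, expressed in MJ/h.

vapour 191→98.4 °C: -153.72 kJ/kg
condensation at 98.4 °C: -317 kJ/kg
liquid 98.4→-41.4 °C: -313.15 kJ/kg
Δh = -153.72 + -317 + -313.15 = -783.87 kJ/kg
Q = ṁ·Δh = 107.6 kg/min × -783.87 kJ/kg = -84344 kJ/min
|Q| = 1405.7 kW = 5060.7 MJ/h

Q_c = 5060 MJ/h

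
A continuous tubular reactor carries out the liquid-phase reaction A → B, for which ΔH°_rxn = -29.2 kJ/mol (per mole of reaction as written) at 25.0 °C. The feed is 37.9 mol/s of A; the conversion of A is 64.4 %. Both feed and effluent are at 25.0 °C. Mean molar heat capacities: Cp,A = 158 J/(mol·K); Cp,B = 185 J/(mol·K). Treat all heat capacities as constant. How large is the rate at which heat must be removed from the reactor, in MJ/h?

Extent of reaction ξ = 0.644 × 37.9 = 24.408 mol/s
Reaction term: ξ·ΔH°_rxn = 24.408 × -29.2 = -712.7 kJ/s
Q = ΔH = -712.7 kJ/s = -712.7 kW
Heat removed = 2565.7 MJ/h

Q_out = 2570 MJ/h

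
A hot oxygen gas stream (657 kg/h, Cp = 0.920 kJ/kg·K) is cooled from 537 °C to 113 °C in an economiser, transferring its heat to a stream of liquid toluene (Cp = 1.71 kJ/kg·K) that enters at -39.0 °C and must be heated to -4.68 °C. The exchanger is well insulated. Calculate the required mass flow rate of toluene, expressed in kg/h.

ṁ_c = 4370 kg/h

Heat released by hot stream: Q = 657 × 0.920 × (537 − 113) = 256280 kJ/h
Energy balance on cold side (adiabatic exchanger): Q = ṁ_c·Cp_c·(T_c,out − T_c,in)
ṁ_c = 256280 / [1.71 × (-4.68 − -39.0)] = 4366.9 kg/h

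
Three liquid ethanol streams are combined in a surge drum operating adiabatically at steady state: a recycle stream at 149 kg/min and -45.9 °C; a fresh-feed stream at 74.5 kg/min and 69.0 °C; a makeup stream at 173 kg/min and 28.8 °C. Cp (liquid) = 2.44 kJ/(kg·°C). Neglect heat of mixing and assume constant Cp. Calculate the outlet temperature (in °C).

T_out = 8.28 °C

No heat crosses the boundary, so H_out = H_in.
T_out = Σ ṁᵢCp,ᵢTᵢ / Σ ṁᵢCp,ᵢ
      = 8012.5 / 967.46 = 8.282 °C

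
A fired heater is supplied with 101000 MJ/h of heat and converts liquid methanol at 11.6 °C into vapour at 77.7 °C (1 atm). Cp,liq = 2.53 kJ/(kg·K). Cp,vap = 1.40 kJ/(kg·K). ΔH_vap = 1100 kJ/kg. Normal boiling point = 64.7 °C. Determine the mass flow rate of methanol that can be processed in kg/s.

ṁ = 22.4 kg/s

Δh = 2.53×(64.7−11.6) + 1100 + 1.40×(77.7−64.7) = 1252.5 kJ/kg
Q = 101000 MJ/h = 28056 kJ/s = 28056 kJ/s
ṁ = Q/Δh = 28056 / 1252.5 = 22.399 kg/s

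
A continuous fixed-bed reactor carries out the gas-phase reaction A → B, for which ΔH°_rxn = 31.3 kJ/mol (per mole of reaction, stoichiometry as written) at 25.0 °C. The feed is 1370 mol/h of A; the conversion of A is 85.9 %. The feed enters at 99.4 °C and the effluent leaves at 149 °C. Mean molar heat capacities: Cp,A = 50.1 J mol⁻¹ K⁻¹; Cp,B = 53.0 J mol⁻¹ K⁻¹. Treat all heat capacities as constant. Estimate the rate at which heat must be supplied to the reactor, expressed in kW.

Extent of reaction ξ = 0.859 × 1370 = 1176.8 mol/h
Reaction term: ξ·ΔH°_rxn = 1176.8 × 31.3 = 36835 kJ/h
Sensible, feed 99.4→25 °C: -5106.6 kJ/h
Outlet flows (mol/h): A 193.17, B 1176.8
Sensible, products 25→149 °C: 8934.2 kJ/h
Q = ΔH = 40662 kJ/h = 11.295 kW
Heat supplied = 11.295 kW

Q_in = 11.3 kW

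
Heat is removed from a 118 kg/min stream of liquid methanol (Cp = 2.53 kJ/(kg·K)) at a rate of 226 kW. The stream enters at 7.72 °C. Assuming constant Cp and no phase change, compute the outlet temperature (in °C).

Q = 226 kW = 13560 kJ/min
ΔT = Q/(ṁ·Cp) = 13560/(118×2.53) = 45.421 K
T_out = 7.72 − 45.421 = -37.701 °C

T_out = -37.7 °C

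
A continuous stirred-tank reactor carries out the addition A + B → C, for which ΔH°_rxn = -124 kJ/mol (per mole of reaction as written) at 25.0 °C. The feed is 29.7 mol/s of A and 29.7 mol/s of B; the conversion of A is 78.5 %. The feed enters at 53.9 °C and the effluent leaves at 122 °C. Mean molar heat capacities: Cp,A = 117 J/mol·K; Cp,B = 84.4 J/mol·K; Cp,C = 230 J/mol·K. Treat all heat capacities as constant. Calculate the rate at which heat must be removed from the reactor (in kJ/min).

Q_out = 145000 kJ/min

Extent of reaction ξ = 0.785 × 29.7 = 23.314 mol/s
Reaction term: ξ·ΔH°_rxn = 23.314 × -124 = -2891 kJ/s
Sensible, feed 53.9→25 °C: -172.87 kJ/s
Outlet flows (mol/s): A 6.3855, B 6.3855, C 23.314
Sensible, products 25→122 °C: 644.89 kJ/s
Q = ΔH = -2419 kJ/s = -2419 kW
Heat removed = 145140 kJ/min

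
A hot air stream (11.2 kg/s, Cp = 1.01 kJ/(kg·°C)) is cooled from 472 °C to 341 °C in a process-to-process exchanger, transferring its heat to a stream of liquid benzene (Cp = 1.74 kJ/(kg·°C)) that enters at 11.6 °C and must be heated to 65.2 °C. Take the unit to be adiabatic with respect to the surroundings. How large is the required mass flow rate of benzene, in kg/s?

ṁ_c = 15.9 kg/s

Heat released by hot stream: Q = 11.2 × 1.01 × (472 − 341) = 1481.9 kJ/s
Energy balance on cold side (adiabatic exchanger): Q = ṁ_c·Cp_c·(T_c,out − T_c,in)
ṁ_c = 1481.9 / [1.74 × (65.2 − 11.6)] = 15.889 kg/s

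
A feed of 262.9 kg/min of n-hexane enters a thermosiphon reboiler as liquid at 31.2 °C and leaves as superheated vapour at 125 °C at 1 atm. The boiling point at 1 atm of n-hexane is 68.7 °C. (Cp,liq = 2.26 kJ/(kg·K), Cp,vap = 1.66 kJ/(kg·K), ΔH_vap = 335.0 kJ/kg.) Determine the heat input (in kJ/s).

Q = 2250 kJ/s

liquid 31.2→68.7 °C: 84.75 kJ/kg
vaporisation at 68.7 °C: 335 kJ/kg
vapour 68.7→125 °C: 93.458 kJ/kg
Δh = 84.75 + 335 + 93.458 = 513.21 kJ/kg
Q = ṁ·Δh = 262.9 kg/min × 513.21 kJ/kg = 134920 kJ/min
|Q| = 2248.7 kW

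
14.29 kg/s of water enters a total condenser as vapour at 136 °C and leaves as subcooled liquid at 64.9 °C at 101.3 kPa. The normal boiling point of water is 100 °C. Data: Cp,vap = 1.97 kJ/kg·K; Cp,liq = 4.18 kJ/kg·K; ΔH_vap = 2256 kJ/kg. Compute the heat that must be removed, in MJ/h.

vapour 136→100 °C: -70.92 kJ/kg
condensation at 100 °C: -2256 kJ/kg
liquid 100→64.9 °C: -146.72 kJ/kg
Δh = -70.92 + -2256 + -146.72 = -2473.6 kJ/kg
Q = ṁ·Δh = 14.29 kg/s × -2473.6 kJ/kg = -35348 kJ/s
|Q| = 35348 kW = 127250 MJ/h

Q_c = 127000 MJ/h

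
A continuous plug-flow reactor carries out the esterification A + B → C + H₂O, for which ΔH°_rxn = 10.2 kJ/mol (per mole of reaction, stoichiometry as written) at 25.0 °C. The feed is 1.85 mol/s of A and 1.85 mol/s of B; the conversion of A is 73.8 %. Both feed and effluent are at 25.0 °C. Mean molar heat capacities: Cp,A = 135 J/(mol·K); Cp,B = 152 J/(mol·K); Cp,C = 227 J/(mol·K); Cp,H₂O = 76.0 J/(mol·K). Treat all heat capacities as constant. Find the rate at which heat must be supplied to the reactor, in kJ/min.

Extent of reaction ξ = 0.738 × 1.85 = 1.3653 mol/s
Reaction term: ξ·ΔH°_rxn = 1.3653 × 10.2 = 13.926 kJ/s
Q = ΔH = 13.926 kJ/s = 13.926 kW
Heat supplied = 835.56 kJ/min

Q_in = 836 kJ/min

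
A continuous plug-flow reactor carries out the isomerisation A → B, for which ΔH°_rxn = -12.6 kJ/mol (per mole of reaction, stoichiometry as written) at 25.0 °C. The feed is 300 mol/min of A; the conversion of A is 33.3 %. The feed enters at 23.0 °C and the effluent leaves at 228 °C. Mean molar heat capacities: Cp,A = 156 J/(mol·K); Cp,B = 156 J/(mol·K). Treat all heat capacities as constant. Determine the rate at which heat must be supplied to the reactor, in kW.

Extent of reaction ξ = 0.333 × 300 = 99.9 mol/min
Reaction term: ξ·ΔH°_rxn = 99.9 × -12.6 = -1258.7 kJ/min
Sensible, feed 23.0→25 °C: 93.6 kJ/min
Outlet flows (mol/min): A 200.1, B 99.9
Sensible, products 25→228 °C: 9500.4 kJ/min
Q = ΔH = 8335.3 kJ/min = 138.92 kW
Heat supplied = 138.92 kW

Q_in = 139 kW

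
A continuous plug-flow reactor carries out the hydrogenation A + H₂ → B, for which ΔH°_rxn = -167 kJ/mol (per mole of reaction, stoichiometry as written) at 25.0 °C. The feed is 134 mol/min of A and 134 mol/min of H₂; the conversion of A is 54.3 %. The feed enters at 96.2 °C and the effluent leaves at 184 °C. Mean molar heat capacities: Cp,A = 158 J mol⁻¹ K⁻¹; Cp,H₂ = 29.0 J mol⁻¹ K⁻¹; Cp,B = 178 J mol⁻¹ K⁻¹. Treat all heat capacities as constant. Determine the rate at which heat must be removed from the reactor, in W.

Extent of reaction ξ = 0.543 × 134 = 72.762 mol/min
Reaction term: ξ·ΔH°_rxn = 72.762 × -167 = -12151 kJ/min
Sensible, feed 96.2→25 °C: -1784.1 kJ/min
Outlet flows (mol/min): A 61.238, H₂ 61.238, B 72.762
Sensible, products 25→184 °C: 3880.1 kJ/min
Q = ΔH = -10055 kJ/min = -167.59 kW
Heat removed = 167590 W

Q_out = 168000 W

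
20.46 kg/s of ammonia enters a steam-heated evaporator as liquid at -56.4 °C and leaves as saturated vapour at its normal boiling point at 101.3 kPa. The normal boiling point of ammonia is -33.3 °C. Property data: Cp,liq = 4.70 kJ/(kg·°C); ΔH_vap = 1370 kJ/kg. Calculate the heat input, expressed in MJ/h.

Q = 109000 MJ/h

liquid -56.4→-33.3 °C: 108.57 kJ/kg
vaporisation at -33.3 °C: 1370 kJ/kg
Δh = 108.57 + 1370 = 1478.6 kJ/kg
Q = ṁ·Δh = 20.46 kg/s × 1478.6 kJ/kg = 30252 kJ/s
|Q| = 30252 kW = 108910 MJ/h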